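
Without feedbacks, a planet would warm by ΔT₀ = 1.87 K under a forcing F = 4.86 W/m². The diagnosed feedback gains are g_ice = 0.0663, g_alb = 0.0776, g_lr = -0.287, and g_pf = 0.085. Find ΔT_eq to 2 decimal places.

Total gain g = 0.0663 + 0.0776 − 0.287 + 0.085 = -0.0581.
Amplification A = 1/(1 + 0.0581) = 0.9451.
ΔT = 1.87 × 0.9451 = 1.77 K.

1.77 K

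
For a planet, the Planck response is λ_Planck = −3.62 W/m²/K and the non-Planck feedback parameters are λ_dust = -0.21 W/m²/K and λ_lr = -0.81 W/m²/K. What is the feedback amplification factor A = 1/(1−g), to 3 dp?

0.780

Convert to gains: g_dust = -0.21/3.62 = -0.05801; g_lr = -0.81/3.62 = -0.2238.
Total gain g = -0.28181.
A = 1/(1 + 0.28181) = 0.780.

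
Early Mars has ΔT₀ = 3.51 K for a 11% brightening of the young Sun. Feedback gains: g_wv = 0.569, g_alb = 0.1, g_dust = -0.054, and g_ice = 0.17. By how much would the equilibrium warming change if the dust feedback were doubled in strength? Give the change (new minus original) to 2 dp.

Original: g = 0.785, ΔT = 3.51/(1−0.785) = 16.3256 K.
With doubled dust: g' = 0.731, ΔT' = 3.51/(1−0.731) = 13.0483 K.
Change = 13.0483 − 16.3256 = -3.28 K.

-3.28 K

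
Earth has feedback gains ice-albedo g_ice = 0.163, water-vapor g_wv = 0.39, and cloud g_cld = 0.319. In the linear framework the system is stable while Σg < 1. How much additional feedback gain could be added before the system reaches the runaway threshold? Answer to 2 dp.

0.13

Current total gain = 0.163 + 0.39 + 0.319 = 0.872.
Margin to runaway = 1 − 0.872 = 0.13.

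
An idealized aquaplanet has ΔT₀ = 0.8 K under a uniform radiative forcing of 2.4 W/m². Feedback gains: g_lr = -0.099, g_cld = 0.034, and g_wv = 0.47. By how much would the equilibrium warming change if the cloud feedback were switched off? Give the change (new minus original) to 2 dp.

Original: g = 0.405, ΔT = 0.8/(1−0.405) = 1.3445 K.
Without cloud: g' = 0.371, ΔT' = 0.8/(1−0.371) = 1.2719 K.
Change = 1.2719 − 1.3445 = -0.07 K.

-0.07 K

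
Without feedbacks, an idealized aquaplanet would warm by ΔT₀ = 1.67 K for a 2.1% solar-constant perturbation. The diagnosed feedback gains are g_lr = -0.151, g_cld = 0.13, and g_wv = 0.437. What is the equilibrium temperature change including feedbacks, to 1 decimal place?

2.9 K

Total gain g = -0.151 + 0.13 + 0.437 = 0.416.
Amplification A = 1/(1 − 0.416) = 1.712.
ΔT = 1.67 × 1.712 = 2.9 K.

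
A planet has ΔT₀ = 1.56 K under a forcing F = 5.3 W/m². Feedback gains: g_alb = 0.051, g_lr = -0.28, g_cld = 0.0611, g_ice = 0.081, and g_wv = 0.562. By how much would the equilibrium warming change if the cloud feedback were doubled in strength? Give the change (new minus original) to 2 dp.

Original: g = 0.4751, ΔT = 1.56/(1−0.4751) = 2.9720 K.
With doubled cloud: g' = 0.5362, ΔT' = 1.56/(1−0.5362) = 3.3635 K.
Change = 3.3635 − 2.9720 = 0.39 K.

0.39 K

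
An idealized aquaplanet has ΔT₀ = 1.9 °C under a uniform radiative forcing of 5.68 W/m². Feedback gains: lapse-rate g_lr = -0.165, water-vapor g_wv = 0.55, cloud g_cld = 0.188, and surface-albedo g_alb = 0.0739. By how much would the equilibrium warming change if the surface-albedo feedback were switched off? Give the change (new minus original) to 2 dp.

-0.93 °C

Original: g = 0.6469, ΔT = 1.9/(1−0.6469) = 5.3809 °C.
Without surface-albedo: g' = 0.573, ΔT' = 1.9/(1−0.573) = 4.4496 °C.
Change = 4.4496 − 5.3809 = -0.93 °C.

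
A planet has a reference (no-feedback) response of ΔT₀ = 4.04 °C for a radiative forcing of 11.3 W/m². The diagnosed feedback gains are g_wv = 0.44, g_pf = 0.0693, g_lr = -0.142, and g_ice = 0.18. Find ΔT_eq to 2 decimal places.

Total gain g = 0.44 + 0.0693 − 0.142 + 0.18 = 0.5473.
Amplification A = 1/(1 − 0.5473) = 2.209.
ΔT = 4.04 × 2.209 = 8.92 °C.

8.92 °C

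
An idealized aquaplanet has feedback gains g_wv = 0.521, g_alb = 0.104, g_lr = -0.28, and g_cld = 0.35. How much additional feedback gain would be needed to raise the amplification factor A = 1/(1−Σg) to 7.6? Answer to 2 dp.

Current total gain = 0.695.
Target gain for A = 7.6: g* = 1 − 1/7.6 = 0.8684.
Additional gain needed = 0.8684 − 0.695 = 0.17.

0.17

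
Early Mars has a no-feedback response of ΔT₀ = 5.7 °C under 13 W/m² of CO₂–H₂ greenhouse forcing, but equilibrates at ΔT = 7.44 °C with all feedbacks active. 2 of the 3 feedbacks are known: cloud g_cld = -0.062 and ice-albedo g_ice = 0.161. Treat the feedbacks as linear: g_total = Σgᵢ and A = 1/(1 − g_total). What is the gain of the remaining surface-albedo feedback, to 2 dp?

Amplification A = ΔT/ΔT₀ = 7.44/5.7 = 1.305.
Total gain g = 1 − 1/A = 1 − 1/1.305 = 0.2337.
Known gains sum to -0.062 + 0.161 = 0.099.
g_alb = 0.2337 − 0.099 = 0.13.

0.13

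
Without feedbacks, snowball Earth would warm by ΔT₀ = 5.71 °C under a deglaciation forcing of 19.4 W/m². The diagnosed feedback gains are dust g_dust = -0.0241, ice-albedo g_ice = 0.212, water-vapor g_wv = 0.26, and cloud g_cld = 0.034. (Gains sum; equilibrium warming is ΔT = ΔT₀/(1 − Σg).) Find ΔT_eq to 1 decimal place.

11.0 °C

Total gain g = -0.0241 + 0.212 + 0.26 + 0.034 = 0.4819.
Amplification A = 1/(1 − 0.4819) = 1.93.
ΔT = 5.71 × 1.93 = 11.0 °C.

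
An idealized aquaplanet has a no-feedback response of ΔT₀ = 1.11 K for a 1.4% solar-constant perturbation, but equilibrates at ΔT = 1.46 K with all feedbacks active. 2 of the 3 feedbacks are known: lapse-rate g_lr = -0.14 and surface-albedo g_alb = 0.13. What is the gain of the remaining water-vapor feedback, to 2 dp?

0.25

Amplification A = ΔT/ΔT₀ = 1.46/1.11 = 1.315.
Total gain g = 1 − 1/A = 1 − 1/1.315 = 0.2395.
Known gains sum to -0.14 + 0.13 = -0.01.
g_wv = 0.2395 + 0.01 = 0.25.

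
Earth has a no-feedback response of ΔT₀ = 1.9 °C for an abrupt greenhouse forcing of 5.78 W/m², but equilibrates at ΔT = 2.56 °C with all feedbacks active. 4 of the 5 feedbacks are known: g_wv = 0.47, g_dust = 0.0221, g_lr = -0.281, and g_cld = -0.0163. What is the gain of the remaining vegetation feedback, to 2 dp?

0.06

Amplification A = ΔT/ΔT₀ = 2.56/1.9 = 1.347.
Total gain g = 1 − 1/A = 1 − 1/1.347 = 0.2576.
Known gains sum to 0.47 + 0.0221 − 0.281 − 0.0163 = 0.1948.
g_veg = 0.2576 − 0.1948 = 0.06.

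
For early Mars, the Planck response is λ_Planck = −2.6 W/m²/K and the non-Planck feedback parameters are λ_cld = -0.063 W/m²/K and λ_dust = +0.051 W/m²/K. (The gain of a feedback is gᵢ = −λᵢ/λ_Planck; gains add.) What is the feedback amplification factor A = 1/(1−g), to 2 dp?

1.00

Convert to gains: g_cld = -0.063/2.6 = -0.02423; g_dust = 0.051/2.6 = 0.01962.
Total gain g = -0.00461.
A = 1/(1 + 0.00461) = 1.00.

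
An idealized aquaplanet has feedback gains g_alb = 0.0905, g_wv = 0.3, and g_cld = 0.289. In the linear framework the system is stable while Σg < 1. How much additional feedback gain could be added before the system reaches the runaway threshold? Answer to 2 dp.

Current total gain = 0.0905 + 0.3 + 0.289 = 0.6795.
Margin to runaway = 1 − 0.6795 = 0.32.

0.32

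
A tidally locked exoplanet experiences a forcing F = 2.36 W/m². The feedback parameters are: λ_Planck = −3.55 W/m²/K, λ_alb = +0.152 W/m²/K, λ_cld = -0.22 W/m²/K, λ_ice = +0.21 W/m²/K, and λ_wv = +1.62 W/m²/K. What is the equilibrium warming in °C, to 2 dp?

1.32 °C

Net feedback parameter λ = (−3.55) + (+0.152) + (-0.22) + (+0.21) + (+1.62) = -1.788 W/m²/K.
ΔT = −F/λ = −2.36/(-1.788) = 1.32 °C.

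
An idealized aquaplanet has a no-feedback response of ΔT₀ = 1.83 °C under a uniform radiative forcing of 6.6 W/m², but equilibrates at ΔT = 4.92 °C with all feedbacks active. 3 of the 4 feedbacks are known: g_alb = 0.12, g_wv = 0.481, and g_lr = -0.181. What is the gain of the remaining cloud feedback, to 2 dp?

Amplification A = ΔT/ΔT₀ = 4.92/1.83 = 2.689.
Total gain g = 1 − 1/A = 1 − 1/2.689 = 0.6281.
Known gains sum to 0.12 + 0.481 − 0.181 = 0.42.
g_cld = 0.6281 − 0.42 = 0.21.

0.21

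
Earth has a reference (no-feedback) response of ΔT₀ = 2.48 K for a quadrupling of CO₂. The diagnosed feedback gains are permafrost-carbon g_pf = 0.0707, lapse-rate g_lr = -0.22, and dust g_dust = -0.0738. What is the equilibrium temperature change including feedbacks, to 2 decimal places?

2.03 K

Total gain g = 0.0707 − 0.22 − 0.0738 = -0.2231.
Amplification A = 1/(1 + 0.2231) = 0.8176.
ΔT = 2.48 × 0.8176 = 2.03 K.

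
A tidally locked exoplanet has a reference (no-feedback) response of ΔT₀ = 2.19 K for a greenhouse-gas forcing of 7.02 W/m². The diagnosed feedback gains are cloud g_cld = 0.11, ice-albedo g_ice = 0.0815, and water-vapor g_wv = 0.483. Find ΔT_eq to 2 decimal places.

6.73 K

Total gain g = 0.11 + 0.0815 + 0.483 = 0.6745.
Amplification A = 1/(1 − 0.6745) = 3.072.
ΔT = 2.19 × 3.072 = 6.73 K.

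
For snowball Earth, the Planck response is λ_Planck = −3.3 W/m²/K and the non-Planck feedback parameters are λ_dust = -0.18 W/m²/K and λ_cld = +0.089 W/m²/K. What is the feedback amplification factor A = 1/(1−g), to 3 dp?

Convert to gains: g_dust = -0.18/3.3 = -0.05455; g_cld = 0.089/3.3 = 0.02697.
Total gain g = -0.02758.
A = 1/(1 + 0.02758) = 0.973.

0.973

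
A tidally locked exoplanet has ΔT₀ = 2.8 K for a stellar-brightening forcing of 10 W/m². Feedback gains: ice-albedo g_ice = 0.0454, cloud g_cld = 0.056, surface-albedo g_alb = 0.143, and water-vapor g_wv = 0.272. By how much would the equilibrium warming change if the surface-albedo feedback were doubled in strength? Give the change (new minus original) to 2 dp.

2.43 K

Original: g = 0.5164, ΔT = 2.8/(1−0.5164) = 5.7899 K.
With doubled surface-albedo: g' = 0.6594, ΔT' = 2.8/(1−0.6594) = 8.2208 K.
Change = 8.2208 − 5.7899 = 2.43 K.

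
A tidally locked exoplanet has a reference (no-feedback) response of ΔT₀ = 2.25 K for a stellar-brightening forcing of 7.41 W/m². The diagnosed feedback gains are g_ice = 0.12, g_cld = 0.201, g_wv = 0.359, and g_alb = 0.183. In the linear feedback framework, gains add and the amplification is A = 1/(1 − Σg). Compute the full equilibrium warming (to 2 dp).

Total gain g = 0.12 + 0.201 + 0.359 + 0.183 = 0.863.
Amplification A = 1/(1 − 0.863) = 7.299.
ΔT = 2.25 × 7.299 = 16.42 K.

16.42 K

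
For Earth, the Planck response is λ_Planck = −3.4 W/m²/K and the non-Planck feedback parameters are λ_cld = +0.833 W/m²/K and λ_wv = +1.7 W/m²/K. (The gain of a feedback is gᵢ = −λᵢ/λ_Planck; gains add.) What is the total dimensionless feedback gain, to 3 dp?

Convert to gains: g_cld = 0.833/3.4 = 0.245; g_wv = 1.7/3.4 = 0.5.
Total gain g = 0.745.

0.745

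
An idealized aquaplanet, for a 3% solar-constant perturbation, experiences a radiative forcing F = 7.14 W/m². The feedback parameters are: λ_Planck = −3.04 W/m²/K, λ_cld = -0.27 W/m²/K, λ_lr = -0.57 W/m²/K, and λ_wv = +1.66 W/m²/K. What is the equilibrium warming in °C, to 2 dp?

3.22 °C

Net feedback parameter λ = (−3.04) + (-0.27) + (-0.57) + (+1.66) = -2.22 W/m²/K.
ΔT = −F/λ = −7.14/(-2.22) = 3.22 °C.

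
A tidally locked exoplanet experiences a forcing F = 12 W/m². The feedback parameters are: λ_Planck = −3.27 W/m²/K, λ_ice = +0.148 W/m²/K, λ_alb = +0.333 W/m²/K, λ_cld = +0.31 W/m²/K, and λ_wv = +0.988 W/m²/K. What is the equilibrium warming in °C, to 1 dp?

8.0 °C

Net feedback parameter λ = (−3.27) + (+0.148) + (+0.333) + (+0.31) + (+0.988) = -1.491 W/m²/K.
ΔT = −F/λ = −12/(-1.491) = 8.0 °C.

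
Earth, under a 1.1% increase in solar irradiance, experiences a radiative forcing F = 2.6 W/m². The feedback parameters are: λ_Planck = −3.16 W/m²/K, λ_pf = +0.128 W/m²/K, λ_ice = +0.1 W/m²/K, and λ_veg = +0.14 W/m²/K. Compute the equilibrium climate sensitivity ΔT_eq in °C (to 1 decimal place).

0.9 °C

Net feedback parameter λ = (−3.16) + (+0.128) + (+0.1) + (+0.14) = -2.792 W/m²/K.
ΔT = −F/λ = −2.6/(-2.792) = 0.9 °C.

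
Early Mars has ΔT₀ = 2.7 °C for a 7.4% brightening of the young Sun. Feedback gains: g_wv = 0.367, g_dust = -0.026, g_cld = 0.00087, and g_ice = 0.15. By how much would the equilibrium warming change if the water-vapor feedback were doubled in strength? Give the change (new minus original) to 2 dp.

13.82 °C

Original: g = 0.49187, ΔT = 2.7/(1−0.49187) = 5.3136 °C.
With doubled water-vapor: g' = 0.85887, ΔT' = 2.7/(1−0.85887) = 19.1313 °C.
Change = 19.1313 − 5.3136 = 13.82 °C.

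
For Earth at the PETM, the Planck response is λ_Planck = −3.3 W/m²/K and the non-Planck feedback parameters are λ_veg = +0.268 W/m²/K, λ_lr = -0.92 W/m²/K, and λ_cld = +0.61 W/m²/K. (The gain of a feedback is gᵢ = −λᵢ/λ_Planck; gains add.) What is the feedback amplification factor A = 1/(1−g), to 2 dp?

Convert to gains: g_veg = 0.268/3.3 = 0.08121; g_lr = -0.92/3.3 = -0.2788; g_cld = 0.61/3.3 = 0.1848.
Total gain g = -0.01279.
A = 1/(1 + 0.01279) = 0.99.

0.99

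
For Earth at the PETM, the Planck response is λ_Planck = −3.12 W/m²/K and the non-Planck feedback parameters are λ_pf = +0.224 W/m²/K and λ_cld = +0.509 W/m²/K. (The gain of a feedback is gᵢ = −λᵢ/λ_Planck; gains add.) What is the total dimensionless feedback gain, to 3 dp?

0.235

Convert to gains: g_pf = 0.224/3.12 = 0.07179; g_cld = 0.509/3.12 = 0.1631.
Total gain g = 0.23489.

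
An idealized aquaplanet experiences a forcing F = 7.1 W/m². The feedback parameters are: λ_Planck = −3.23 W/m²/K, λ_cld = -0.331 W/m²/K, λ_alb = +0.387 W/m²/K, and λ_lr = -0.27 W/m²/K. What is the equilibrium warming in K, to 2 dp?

Net feedback parameter λ = (−3.23) + (-0.331) + (+0.387) + (-0.27) = -3.444 W/m²/K.
ΔT = −F/λ = −7.1/(-3.444) = 2.06 K.

2.06 K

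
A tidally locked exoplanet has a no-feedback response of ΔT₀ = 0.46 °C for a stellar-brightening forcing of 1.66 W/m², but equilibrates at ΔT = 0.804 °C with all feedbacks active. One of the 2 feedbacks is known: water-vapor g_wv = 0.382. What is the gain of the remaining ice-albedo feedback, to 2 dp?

Amplification A = ΔT/ΔT₀ = 0.804/0.46 = 1.748.
Total gain g = 1 − 1/A = 1 − 1/1.748 = 0.4279.
The known gain is 0.382.
g_ice = 0.4279 − 0.382 = 0.05.

0.05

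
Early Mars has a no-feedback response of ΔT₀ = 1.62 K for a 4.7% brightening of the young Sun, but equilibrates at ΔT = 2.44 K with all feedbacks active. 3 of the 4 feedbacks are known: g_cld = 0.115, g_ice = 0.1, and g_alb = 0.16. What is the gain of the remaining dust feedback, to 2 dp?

Amplification A = ΔT/ΔT₀ = 2.44/1.62 = 1.506.
Total gain g = 1 − 1/A = 1 − 1/1.506 = 0.336.
Known gains sum to 0.115 + 0.1 + 0.16 = 0.375.
g_dust = 0.336 − 0.375 = -0.04.

-0.04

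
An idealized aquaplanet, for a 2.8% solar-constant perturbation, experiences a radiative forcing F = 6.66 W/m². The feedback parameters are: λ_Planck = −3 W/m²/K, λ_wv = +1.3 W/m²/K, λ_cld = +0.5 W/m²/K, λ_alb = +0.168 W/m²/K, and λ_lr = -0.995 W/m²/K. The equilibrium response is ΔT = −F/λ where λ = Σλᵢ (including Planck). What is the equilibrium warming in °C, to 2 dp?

Net feedback parameter λ = (−3) + (+1.3) + (+0.5) + (+0.168) + (-0.995) = -2.027 W/m²/K.
ΔT = −F/λ = −6.66/(-2.027) = 3.29 °C.

3.29 °C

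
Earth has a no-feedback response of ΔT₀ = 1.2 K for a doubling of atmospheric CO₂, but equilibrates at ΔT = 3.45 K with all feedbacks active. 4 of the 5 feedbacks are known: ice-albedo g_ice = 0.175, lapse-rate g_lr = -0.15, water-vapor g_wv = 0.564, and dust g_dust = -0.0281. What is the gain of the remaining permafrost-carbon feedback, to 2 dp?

0.09

Amplification A = ΔT/ΔT₀ = 3.45/1.2 = 2.875.
Total gain g = 1 − 1/A = 1 − 1/2.875 = 0.6522.
Known gains sum to 0.175 − 0.15 + 0.564 − 0.0281 = 0.5609.
g_pf = 0.6522 − 0.5609 = 0.09.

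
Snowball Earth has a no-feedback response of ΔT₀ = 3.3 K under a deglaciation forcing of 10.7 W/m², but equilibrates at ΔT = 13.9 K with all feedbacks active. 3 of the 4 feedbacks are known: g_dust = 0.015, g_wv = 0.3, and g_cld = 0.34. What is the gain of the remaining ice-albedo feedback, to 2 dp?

0.11

Amplification A = ΔT/ΔT₀ = 13.9/3.3 = 4.212.
Total gain g = 1 − 1/A = 1 − 1/4.212 = 0.7626.
Known gains sum to 0.015 + 0.3 + 0.34 = 0.655.
g_ice = 0.7626 − 0.655 = 0.11.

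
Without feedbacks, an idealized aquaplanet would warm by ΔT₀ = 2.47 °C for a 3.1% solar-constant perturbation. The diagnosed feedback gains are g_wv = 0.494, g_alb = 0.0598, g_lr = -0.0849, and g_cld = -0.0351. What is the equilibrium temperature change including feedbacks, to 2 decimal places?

Total gain g = 0.494 + 0.0598 − 0.0849 − 0.0351 = 0.4338.
Amplification A = 1/(1 − 0.4338) = 1.766.
ΔT = 2.47 × 1.766 = 4.36 °C.

4.36 °C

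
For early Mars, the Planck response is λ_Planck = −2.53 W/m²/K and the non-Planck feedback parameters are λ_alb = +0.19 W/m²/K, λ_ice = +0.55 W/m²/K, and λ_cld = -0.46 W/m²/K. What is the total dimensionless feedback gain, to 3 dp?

0.111

Convert to gains: g_alb = 0.19/2.53 = 0.0751; g_ice = 0.55/2.53 = 0.2174; g_cld = -0.46/2.53 = -0.1818.
Total gain g = 0.1107.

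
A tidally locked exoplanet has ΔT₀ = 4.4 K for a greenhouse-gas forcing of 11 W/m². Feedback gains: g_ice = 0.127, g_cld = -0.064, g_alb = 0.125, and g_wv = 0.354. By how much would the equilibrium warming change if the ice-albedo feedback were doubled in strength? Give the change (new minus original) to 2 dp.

3.69 K

Original: g = 0.542, ΔT = 4.4/(1−0.542) = 9.6070 K.
With doubled ice-albedo: g' = 0.669, ΔT' = 4.4/(1−0.669) = 13.2931 K.
Change = 13.2931 − 9.6070 = 3.69 K.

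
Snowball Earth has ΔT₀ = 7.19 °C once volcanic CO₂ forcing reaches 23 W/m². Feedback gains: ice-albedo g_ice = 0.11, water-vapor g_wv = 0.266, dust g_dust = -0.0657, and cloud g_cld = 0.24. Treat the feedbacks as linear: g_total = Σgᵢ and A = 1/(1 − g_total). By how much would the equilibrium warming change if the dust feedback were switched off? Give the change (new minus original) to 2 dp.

2.74 °C

Original: g = 0.5503, ΔT = 7.19/(1−0.5503) = 15.9884 °C.
Without dust: g' = 0.616, ΔT' = 7.19/(1−0.616) = 18.7240 °C.
Change = 18.7240 − 15.9884 = 2.74 °C.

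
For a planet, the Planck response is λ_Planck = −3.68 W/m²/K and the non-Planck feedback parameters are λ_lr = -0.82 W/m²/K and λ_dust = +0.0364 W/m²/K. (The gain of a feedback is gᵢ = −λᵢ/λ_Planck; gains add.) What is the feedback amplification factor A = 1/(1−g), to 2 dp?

Convert to gains: g_lr = -0.82/3.68 = -0.2228; g_dust = 0.0364/3.68 = 0.009891.
Total gain g = -0.212909.
A = 1/(1 + 0.212909) = 0.82.

0.82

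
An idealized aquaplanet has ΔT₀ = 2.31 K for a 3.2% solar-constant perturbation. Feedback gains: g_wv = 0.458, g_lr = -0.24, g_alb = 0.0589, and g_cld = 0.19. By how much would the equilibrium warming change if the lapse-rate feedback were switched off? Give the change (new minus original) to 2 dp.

3.55 K

Original: g = 0.4669, ΔT = 2.31/(1−0.4669) = 4.3331 K.
Without lapse-rate: g' = 0.7069, ΔT' = 2.31/(1−0.7069) = 7.8813 K.
Change = 7.8813 − 4.3331 = 3.55 K.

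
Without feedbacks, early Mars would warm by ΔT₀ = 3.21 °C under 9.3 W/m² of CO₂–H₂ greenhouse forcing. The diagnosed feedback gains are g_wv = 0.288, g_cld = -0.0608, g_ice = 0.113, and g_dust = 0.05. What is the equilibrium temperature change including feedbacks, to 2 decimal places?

Total gain g = 0.288 − 0.0608 + 0.113 + 0.05 = 0.3902.
Amplification A = 1/(1 − 0.3902) = 1.64.
ΔT = 3.21 × 1.64 = 5.26 °C.

5.26 °C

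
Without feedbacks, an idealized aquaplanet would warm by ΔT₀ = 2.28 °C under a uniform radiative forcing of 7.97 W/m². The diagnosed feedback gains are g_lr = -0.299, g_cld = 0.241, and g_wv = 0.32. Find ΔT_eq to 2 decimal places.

3.09 °C

Total gain g = -0.299 + 0.241 + 0.32 = 0.262.
Amplification A = 1/(1 − 0.262) = 1.355.
ΔT = 2.28 × 1.355 = 3.09 °C.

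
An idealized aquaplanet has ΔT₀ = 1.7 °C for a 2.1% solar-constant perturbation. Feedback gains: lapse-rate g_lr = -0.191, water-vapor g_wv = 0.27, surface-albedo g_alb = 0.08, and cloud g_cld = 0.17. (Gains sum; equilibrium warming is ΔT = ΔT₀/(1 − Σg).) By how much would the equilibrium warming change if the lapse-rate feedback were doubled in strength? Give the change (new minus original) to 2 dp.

-0.56 °C

Original: g = 0.329, ΔT = 1.7/(1−0.329) = 2.5335 °C.
With doubled lapse-rate: g' = 0.138, ΔT' = 1.7/(1−0.138) = 1.9722 °C.
Change = 1.9722 − 2.5335 = -0.56 °C.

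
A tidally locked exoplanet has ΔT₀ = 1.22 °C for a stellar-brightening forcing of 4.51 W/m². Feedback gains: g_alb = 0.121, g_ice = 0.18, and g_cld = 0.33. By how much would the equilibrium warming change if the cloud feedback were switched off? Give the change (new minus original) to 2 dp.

Original: g = 0.631, ΔT = 1.22/(1−0.631) = 3.3062 °C.
Without cloud: g' = 0.301, ΔT' = 1.22/(1−0.301) = 1.7454 °C.
Change = 1.7454 − 3.3062 = -1.56 °C.

-1.56 °C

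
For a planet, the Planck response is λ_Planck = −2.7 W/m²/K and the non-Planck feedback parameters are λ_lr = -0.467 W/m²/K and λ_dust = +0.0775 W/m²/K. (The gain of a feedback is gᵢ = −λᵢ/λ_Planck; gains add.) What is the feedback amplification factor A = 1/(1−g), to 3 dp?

0.874

Convert to gains: g_lr = -0.467/2.7 = -0.173; g_dust = 0.0775/2.7 = 0.0287.
Total gain g = -0.1443.
A = 1/(1 + 0.1443) = 0.874.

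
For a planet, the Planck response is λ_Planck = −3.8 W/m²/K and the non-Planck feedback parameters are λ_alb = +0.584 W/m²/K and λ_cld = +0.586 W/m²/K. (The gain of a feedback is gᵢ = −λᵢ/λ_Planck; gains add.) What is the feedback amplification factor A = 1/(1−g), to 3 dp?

Convert to gains: g_alb = 0.584/3.8 = 0.1537; g_cld = 0.586/3.8 = 0.1542.
Total gain g = 0.3079.
A = 1/(1 − 0.3079) = 1.445.

1.445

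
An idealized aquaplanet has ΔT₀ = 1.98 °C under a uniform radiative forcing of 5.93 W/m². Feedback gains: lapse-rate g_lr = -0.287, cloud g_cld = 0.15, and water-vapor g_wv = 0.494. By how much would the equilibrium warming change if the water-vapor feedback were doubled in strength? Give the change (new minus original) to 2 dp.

10.21 °C

Original: g = 0.357, ΔT = 1.98/(1−0.357) = 3.0793 °C.
With doubled water-vapor: g' = 0.851, ΔT' = 1.98/(1−0.851) = 13.2886 °C.
Change = 13.2886 − 3.0793 = 10.21 °C.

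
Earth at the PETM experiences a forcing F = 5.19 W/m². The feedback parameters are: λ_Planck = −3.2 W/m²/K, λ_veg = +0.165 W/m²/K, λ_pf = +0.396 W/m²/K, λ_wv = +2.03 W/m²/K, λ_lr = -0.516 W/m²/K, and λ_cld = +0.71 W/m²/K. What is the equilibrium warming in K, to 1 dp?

Net feedback parameter λ = (−3.2) + (+0.165) + (+0.396) + (+2.03) + (-0.516) + (+0.71) = -0.415 W/m²/K.
ΔT = −F/λ = −5.19/(-0.415) = 12.5 K.

12.5 K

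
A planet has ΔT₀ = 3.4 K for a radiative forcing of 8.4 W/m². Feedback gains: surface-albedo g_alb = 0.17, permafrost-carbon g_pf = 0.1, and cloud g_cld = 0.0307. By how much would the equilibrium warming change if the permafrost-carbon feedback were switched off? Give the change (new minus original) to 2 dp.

Original: g = 0.3007, ΔT = 3.4/(1−0.3007) = 4.8620 K.
Without permafrost-carbon: g' = 0.2007, ΔT' = 3.4/(1−0.2007) = 4.2537 K.
Change = 4.2537 − 4.8620 = -0.61 K.

-0.61 K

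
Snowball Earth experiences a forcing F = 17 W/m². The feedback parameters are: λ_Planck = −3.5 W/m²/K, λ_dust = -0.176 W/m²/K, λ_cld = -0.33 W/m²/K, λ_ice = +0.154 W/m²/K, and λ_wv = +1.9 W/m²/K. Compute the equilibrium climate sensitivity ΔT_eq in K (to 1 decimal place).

Net feedback parameter λ = (−3.5) + (-0.176) + (-0.33) + (+0.154) + (+1.9) = -1.952 W/m²/K.
ΔT = −F/λ = −17/(-1.952) = 8.7 K.

8.7 K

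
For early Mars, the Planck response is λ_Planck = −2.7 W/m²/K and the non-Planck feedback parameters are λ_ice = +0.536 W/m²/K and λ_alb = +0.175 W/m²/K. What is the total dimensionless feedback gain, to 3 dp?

Convert to gains: g_ice = 0.536/2.7 = 0.1985; g_alb = 0.175/2.7 = 0.06481.
Total gain g = 0.26331.

0.263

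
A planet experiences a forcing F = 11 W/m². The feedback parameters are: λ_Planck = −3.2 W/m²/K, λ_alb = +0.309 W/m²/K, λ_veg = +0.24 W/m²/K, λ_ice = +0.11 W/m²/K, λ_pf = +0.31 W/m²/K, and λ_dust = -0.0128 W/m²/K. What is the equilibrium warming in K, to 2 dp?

Net feedback parameter λ = (−3.2) + (+0.309) + (+0.24) + (+0.11) + (+0.31) + (-0.0128) = -2.2438 W/m²/K.
ΔT = −F/λ = −11/(-2.2438) = 4.90 K.

4.90 K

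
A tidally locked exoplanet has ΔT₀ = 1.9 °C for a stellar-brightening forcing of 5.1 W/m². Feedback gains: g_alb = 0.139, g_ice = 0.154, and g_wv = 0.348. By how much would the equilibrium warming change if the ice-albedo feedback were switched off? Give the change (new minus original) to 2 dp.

-1.59 °C

Original: g = 0.641, ΔT = 1.9/(1−0.641) = 5.2925 °C.
Without ice-albedo: g' = 0.487, ΔT' = 1.9/(1−0.487) = 3.7037 °C.
Change = 3.7037 − 5.2925 = -1.59 °C.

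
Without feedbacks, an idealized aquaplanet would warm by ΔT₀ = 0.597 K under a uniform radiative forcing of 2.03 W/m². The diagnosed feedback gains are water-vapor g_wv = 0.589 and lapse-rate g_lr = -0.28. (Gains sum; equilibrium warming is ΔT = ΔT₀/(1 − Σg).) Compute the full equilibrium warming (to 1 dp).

Total gain g = 0.589 − 0.28 = 0.309.
Amplification A = 1/(1 − 0.309) = 1.447.
ΔT = 0.597 × 1.447 = 0.9 K.

0.9 K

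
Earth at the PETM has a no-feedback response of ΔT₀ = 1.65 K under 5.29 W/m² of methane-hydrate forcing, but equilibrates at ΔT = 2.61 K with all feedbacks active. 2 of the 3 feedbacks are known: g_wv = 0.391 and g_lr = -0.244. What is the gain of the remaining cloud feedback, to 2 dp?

Amplification A = ΔT/ΔT₀ = 2.61/1.65 = 1.582.
Total gain g = 1 − 1/A = 1 − 1/1.582 = 0.3679.
Known gains sum to 0.391 − 0.244 = 0.147.
g_cld = 0.3679 − 0.147 = 0.22.

0.22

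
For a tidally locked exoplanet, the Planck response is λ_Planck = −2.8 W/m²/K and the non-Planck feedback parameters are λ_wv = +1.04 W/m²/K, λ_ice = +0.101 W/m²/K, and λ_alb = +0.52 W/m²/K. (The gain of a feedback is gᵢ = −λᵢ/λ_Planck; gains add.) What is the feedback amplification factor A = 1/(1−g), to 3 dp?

2.458

Convert to gains: g_wv = 1.04/2.8 = 0.3714; g_ice = 0.101/2.8 = 0.03607; g_alb = 0.52/2.8 = 0.1857.
Total gain g = 0.59317.
A = 1/(1 − 0.59317) = 2.458.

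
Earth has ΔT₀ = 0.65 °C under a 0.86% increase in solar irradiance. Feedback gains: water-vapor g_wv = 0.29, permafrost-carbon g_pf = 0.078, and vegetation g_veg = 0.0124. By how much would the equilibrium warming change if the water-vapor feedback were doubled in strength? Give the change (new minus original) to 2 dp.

Original: g = 0.3804, ΔT = 0.65/(1−0.3804) = 1.0491 °C.
With doubled water-vapor: g' = 0.6704, ΔT' = 0.65/(1−0.6704) = 1.9721 °C.
Change = 1.9721 − 1.0491 = 0.92 °C.

0.92 °C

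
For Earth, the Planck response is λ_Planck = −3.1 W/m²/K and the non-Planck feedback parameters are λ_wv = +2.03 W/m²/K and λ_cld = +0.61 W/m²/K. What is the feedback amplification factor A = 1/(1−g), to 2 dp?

6.74

Convert to gains: g_wv = 2.03/3.1 = 0.6548; g_cld = 0.61/3.1 = 0.1968.
Total gain g = 0.8516.
A = 1/(1 − 0.8516) = 6.74.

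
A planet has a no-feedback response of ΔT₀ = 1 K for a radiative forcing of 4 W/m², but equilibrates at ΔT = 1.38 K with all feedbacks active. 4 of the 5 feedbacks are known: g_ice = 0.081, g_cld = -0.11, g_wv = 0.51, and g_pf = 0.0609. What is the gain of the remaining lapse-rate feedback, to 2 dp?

Amplification A = ΔT/ΔT₀ = 1.38/1 = 1.38.
Total gain g = 1 − 1/A = 1 − 1/1.38 = 0.2754.
Known gains sum to 0.081 − 0.11 + 0.51 + 0.0609 = 0.5419.
g_lr = 0.2754 − 0.5419 = -0.27.

-0.27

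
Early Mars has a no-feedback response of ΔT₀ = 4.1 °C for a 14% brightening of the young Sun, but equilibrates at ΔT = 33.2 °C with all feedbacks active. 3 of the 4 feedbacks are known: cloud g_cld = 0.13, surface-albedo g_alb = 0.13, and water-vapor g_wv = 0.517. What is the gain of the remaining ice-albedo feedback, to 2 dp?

Amplification A = ΔT/ΔT₀ = 33.2/4.1 = 8.098.
Total gain g = 1 − 1/A = 1 − 1/8.098 = 0.8765.
Known gains sum to 0.13 + 0.13 + 0.517 = 0.777.
g_ice = 0.8765 − 0.777 = 0.10.

0.10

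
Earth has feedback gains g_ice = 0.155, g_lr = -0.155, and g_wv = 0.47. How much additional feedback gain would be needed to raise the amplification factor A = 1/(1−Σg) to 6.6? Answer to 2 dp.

Current total gain = 0.47.
Target gain for A = 6.6: g* = 1 − 1/6.6 = 0.8485.
Additional gain needed = 0.8485 − 0.47 = 0.38.

0.38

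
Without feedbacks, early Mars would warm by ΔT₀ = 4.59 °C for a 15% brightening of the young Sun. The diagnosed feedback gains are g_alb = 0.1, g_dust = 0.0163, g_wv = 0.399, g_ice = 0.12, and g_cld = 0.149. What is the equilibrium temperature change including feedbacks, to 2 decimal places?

21.28 °C

Total gain g = 0.1 + 0.0163 + 0.399 + 0.12 + 0.149 = 0.7843.
Amplification A = 1/(1 − 0.7843) = 4.636.
ΔT = 4.59 × 4.636 = 21.28 °C.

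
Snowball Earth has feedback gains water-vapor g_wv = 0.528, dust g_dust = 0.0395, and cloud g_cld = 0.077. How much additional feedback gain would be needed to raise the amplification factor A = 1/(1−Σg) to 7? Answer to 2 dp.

0.21

Current total gain = 0.6445.
Target gain for A = 7: g* = 1 − 1/7 = 0.8571.
Additional gain needed = 0.8571 − 0.6445 = 0.21.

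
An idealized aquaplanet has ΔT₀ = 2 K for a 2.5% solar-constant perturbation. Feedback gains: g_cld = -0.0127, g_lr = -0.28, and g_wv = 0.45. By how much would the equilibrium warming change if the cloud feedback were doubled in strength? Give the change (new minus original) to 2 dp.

Original: g = 0.1573, ΔT = 2/(1−0.1573) = 2.3733 K.
With doubled cloud: g' = 0.1446, ΔT' = 2/(1−0.1446) = 2.3381 K.
Change = 2.3381 − 2.3733 = -0.04 K.

-0.04 K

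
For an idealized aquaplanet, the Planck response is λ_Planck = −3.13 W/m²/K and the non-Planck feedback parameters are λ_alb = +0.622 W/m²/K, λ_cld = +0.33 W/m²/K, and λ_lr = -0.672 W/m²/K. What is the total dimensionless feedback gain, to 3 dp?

0.089

Convert to gains: g_alb = 0.622/3.13 = 0.1987; g_cld = 0.33/3.13 = 0.1054; g_lr = -0.672/3.13 = -0.2147.
Total gain g = 0.0894.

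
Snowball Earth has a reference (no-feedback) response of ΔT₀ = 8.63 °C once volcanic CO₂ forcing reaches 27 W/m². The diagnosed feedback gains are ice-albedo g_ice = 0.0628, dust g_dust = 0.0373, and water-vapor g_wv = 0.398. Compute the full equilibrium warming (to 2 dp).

Total gain g = 0.0628 + 0.0373 + 0.398 = 0.4981.
Amplification A = 1/(1 − 0.4981) = 1.992.
ΔT = 8.63 × 1.992 = 17.19 °C.

17.19 °C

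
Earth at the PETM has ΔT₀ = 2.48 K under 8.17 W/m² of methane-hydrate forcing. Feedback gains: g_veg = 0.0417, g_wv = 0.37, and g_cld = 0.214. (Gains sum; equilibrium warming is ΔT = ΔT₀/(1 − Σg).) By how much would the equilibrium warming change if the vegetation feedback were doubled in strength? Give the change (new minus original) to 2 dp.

Original: g = 0.6257, ΔT = 2.48/(1−0.6257) = 6.6257 K.
With doubled vegetation: g' = 0.6674, ΔT' = 2.48/(1−0.6674) = 7.4564 K.
Change = 7.4564 − 6.6257 = 0.83 K.

0.83 K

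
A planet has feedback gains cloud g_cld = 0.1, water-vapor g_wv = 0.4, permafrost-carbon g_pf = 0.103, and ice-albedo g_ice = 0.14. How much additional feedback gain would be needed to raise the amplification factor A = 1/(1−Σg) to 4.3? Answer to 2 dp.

Current total gain = 0.743.
Target gain for A = 4.3: g* = 1 − 1/4.3 = 0.7674.
Additional gain needed = 0.7674 − 0.743 = 0.02.

0.02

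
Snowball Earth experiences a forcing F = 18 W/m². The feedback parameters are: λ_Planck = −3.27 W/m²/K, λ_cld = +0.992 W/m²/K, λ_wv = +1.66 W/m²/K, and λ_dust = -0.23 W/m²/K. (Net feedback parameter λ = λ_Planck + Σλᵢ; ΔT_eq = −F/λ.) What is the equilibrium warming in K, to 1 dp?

21.2 K

Net feedback parameter λ = (−3.27) + (+0.992) + (+1.66) + (-0.23) = -0.848 W/m²/K.
ΔT = −F/λ = −18/(-0.848) = 21.2 K.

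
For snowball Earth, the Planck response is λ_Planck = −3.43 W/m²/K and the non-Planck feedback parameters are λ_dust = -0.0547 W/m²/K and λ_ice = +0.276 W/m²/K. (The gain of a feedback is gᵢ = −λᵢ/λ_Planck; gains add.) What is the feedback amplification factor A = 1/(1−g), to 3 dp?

Convert to gains: g_dust = -0.0547/3.43 = -0.01595; g_ice = 0.276/3.43 = 0.08047.
Total gain g = 0.06452.
A = 1/(1 − 0.06452) = 1.069.

1.069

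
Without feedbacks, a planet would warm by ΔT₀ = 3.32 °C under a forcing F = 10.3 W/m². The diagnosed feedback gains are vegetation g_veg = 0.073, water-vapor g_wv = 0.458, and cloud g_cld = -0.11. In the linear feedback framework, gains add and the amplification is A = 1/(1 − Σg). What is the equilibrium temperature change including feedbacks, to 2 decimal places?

5.73 °C

Total gain g = 0.073 + 0.458 − 0.11 = 0.421.
Amplification A = 1/(1 − 0.421) = 1.727.
ΔT = 3.32 × 1.727 = 5.73 °C.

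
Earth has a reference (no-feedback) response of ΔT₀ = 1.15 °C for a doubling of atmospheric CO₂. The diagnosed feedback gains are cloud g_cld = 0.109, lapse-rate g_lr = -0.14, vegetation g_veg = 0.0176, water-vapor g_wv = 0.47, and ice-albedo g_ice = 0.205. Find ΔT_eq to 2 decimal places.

3.40 °C

Total gain g = 0.109 − 0.14 + 0.0176 + 0.47 + 0.205 = 0.6616.
Amplification A = 1/(1 − 0.6616) = 2.955.
ΔT = 1.15 × 2.955 = 3.40 °C.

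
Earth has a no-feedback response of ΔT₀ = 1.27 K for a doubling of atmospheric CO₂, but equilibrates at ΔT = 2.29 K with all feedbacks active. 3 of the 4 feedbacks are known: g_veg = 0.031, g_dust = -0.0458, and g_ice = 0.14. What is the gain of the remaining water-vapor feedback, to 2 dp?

Amplification A = ΔT/ΔT₀ = 2.29/1.27 = 1.803.
Total gain g = 1 − 1/A = 1 − 1/1.803 = 0.4454.
Known gains sum to 0.031 − 0.0458 + 0.14 = 0.1252.
g_wv = 0.4454 − 0.1252 = 0.32.

0.32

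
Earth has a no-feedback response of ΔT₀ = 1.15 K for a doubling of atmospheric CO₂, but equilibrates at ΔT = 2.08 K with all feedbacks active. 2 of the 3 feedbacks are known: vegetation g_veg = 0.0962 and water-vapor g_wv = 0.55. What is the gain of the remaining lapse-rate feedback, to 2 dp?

-0.20

Amplification A = ΔT/ΔT₀ = 2.08/1.15 = 1.809.
Total gain g = 1 − 1/A = 1 − 1/1.809 = 0.4472.
Known gains sum to 0.0962 + 0.55 = 0.6462.
g_lr = 0.4472 − 0.6462 = -0.20.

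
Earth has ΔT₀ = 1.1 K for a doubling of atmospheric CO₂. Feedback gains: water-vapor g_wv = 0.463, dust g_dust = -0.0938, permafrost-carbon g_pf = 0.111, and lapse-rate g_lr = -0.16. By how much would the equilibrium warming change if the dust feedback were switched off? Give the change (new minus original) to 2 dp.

0.26 K

Original: g = 0.3202, ΔT = 1.1/(1−0.3202) = 1.6181 K.
Without dust: g' = 0.414, ΔT' = 1.1/(1−0.414) = 1.8771 K.
Change = 1.8771 − 1.6181 = 0.26 K.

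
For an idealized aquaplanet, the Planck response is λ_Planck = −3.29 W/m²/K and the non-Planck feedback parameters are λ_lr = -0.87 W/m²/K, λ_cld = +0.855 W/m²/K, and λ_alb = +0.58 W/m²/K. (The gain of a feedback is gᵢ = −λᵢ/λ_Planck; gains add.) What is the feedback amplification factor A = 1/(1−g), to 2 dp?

Convert to gains: g_lr = -0.87/3.29 = -0.2644; g_cld = 0.855/3.29 = 0.2599; g_alb = 0.58/3.29 = 0.1763.
Total gain g = 0.1718.
A = 1/(1 − 0.1718) = 1.21.

1.21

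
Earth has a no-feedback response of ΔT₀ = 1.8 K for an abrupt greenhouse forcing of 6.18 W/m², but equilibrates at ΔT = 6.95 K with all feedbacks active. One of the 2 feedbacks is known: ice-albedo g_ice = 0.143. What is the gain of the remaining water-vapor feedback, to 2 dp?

Amplification A = ΔT/ΔT₀ = 6.95/1.8 = 3.861.
Total gain g = 1 − 1/A = 1 − 1/3.861 = 0.741.
The known gain is 0.143.
g_wv = 0.741 − 0.143 = 0.60.

0.60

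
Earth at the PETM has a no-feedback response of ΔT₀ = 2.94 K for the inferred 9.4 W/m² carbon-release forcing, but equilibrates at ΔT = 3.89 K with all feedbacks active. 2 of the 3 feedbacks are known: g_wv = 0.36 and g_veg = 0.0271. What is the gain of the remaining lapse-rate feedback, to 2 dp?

Amplification A = ΔT/ΔT₀ = 3.89/2.94 = 1.323.
Total gain g = 1 − 1/A = 1 − 1/1.323 = 0.2441.
Known gains sum to 0.36 + 0.0271 = 0.3871.
g_lr = 0.2441 − 0.3871 = -0.14.

-0.14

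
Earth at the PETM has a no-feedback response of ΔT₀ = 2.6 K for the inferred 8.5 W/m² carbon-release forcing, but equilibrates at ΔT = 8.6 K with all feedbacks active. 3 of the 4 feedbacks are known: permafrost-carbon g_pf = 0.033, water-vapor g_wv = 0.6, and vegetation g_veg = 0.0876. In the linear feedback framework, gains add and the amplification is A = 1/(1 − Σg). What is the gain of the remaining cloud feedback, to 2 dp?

Amplification A = ΔT/ΔT₀ = 8.6/2.6 = 3.308.
Total gain g = 1 − 1/A = 1 − 1/3.308 = 0.6977.
Known gains sum to 0.033 + 0.6 + 0.0876 = 0.7206.
g_cld = 0.6977 − 0.7206 = -0.02.

-0.02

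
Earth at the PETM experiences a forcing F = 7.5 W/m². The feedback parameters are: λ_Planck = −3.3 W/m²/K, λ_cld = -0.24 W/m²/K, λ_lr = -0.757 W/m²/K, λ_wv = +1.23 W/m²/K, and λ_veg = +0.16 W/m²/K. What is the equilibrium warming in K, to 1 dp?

2.6 K

Net feedback parameter λ = (−3.3) + (-0.24) + (-0.757) + (+1.23) + (+0.16) = -2.907 W/m²/K.
ΔT = −F/λ = −7.5/(-2.907) = 2.6 K.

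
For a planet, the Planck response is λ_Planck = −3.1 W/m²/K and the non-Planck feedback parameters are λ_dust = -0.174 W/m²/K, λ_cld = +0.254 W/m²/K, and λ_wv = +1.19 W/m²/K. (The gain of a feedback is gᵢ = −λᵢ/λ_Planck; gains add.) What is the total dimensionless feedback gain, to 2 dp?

Convert to gains: g_dust = -0.174/3.1 = -0.05613; g_cld = 0.254/3.1 = 0.08194; g_wv = 1.19/3.1 = 0.3839.
Total gain g = 0.40971.

0.41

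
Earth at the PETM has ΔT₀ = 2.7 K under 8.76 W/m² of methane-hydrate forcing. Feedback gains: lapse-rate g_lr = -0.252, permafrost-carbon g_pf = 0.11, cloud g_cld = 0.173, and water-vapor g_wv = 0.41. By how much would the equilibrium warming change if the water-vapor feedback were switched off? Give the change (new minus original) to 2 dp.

Original: g = 0.441, ΔT = 2.7/(1−0.441) = 4.8301 K.
Without water-vapor: g' = 0.031, ΔT' = 2.7/(1−0.031) = 2.7864 K.
Change = 2.7864 − 4.8301 = -2.04 K.

-2.04 K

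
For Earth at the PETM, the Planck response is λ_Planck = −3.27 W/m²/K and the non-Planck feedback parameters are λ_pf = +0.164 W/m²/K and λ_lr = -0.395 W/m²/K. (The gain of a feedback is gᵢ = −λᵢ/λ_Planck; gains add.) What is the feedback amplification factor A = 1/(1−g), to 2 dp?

Convert to gains: g_pf = 0.164/3.27 = 0.05015; g_lr = -0.395/3.27 = -0.1208.
Total gain g = -0.07065.
A = 1/(1 + 0.07065) = 0.93.

0.93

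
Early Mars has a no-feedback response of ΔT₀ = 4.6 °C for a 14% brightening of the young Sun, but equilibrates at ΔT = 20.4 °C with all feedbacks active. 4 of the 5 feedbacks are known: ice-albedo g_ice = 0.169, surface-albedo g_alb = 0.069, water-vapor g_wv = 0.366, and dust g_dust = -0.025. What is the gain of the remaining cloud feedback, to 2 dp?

0.20

Amplification A = ΔT/ΔT₀ = 20.4/4.6 = 4.435.
Total gain g = 1 − 1/A = 1 − 1/4.435 = 0.7745.
Known gains sum to 0.169 + 0.069 + 0.366 − 0.025 = 0.579.
g_cld = 0.7745 − 0.579 = 0.20.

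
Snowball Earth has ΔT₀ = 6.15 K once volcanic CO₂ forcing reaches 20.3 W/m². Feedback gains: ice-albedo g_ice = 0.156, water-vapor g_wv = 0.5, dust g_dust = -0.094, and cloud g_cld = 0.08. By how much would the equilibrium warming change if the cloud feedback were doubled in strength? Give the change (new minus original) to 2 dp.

Original: g = 0.642, ΔT = 6.15/(1−0.642) = 17.1788 K.
With doubled cloud: g' = 0.722, ΔT' = 6.15/(1−0.722) = 22.1223 K.
Change = 22.1223 − 17.1788 = 4.94 K.

4.94 K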